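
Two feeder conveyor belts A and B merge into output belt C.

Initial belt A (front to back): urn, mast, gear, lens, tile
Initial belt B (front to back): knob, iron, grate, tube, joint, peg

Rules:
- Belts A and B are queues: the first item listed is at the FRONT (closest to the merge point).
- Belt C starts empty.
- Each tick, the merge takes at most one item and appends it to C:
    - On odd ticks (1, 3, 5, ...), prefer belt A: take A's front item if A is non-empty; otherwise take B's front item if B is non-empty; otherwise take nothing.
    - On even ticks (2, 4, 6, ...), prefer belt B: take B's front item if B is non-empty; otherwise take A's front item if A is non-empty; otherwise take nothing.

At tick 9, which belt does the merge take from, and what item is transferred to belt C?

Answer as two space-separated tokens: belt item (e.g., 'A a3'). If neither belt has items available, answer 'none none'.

Tick 1: prefer A, take urn from A; A=[mast,gear,lens,tile] B=[knob,iron,grate,tube,joint,peg] C=[urn]
Tick 2: prefer B, take knob from B; A=[mast,gear,lens,tile] B=[iron,grate,tube,joint,peg] C=[urn,knob]
Tick 3: prefer A, take mast from A; A=[gear,lens,tile] B=[iron,grate,tube,joint,peg] C=[urn,knob,mast]
Tick 4: prefer B, take iron from B; A=[gear,lens,tile] B=[grate,tube,joint,peg] C=[urn,knob,mast,iron]
Tick 5: prefer A, take gear from A; A=[lens,tile] B=[grate,tube,joint,peg] C=[urn,knob,mast,iron,gear]
Tick 6: prefer B, take grate from B; A=[lens,tile] B=[tube,joint,peg] C=[urn,knob,mast,iron,gear,grate]
Tick 7: prefer A, take lens from A; A=[tile] B=[tube,joint,peg] C=[urn,knob,mast,iron,gear,grate,lens]
Tick 8: prefer B, take tube from B; A=[tile] B=[joint,peg] C=[urn,knob,mast,iron,gear,grate,lens,tube]
Tick 9: prefer A, take tile from A; A=[-] B=[joint,peg] C=[urn,knob,mast,iron,gear,grate,lens,tube,tile]

Answer: A tile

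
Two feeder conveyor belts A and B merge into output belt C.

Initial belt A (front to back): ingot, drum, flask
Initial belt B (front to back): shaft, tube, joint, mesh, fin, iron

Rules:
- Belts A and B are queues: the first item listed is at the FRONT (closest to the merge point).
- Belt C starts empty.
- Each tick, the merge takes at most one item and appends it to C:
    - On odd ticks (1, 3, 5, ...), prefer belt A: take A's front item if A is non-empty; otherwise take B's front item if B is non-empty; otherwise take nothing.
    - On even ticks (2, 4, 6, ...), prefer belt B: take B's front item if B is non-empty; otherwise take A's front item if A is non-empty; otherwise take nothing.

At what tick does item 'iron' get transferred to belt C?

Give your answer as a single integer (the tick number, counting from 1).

Answer: 9

Derivation:
Tick 1: prefer A, take ingot from A; A=[drum,flask] B=[shaft,tube,joint,mesh,fin,iron] C=[ingot]
Tick 2: prefer B, take shaft from B; A=[drum,flask] B=[tube,joint,mesh,fin,iron] C=[ingot,shaft]
Tick 3: prefer A, take drum from A; A=[flask] B=[tube,joint,mesh,fin,iron] C=[ingot,shaft,drum]
Tick 4: prefer B, take tube from B; A=[flask] B=[joint,mesh,fin,iron] C=[ingot,shaft,drum,tube]
Tick 5: prefer A, take flask from A; A=[-] B=[joint,mesh,fin,iron] C=[ingot,shaft,drum,tube,flask]
Tick 6: prefer B, take joint from B; A=[-] B=[mesh,fin,iron] C=[ingot,shaft,drum,tube,flask,joint]
Tick 7: prefer A, take mesh from B; A=[-] B=[fin,iron] C=[ingot,shaft,drum,tube,flask,joint,mesh]
Tick 8: prefer B, take fin from B; A=[-] B=[iron] C=[ingot,shaft,drum,tube,flask,joint,mesh,fin]
Tick 9: prefer A, take iron from B; A=[-] B=[-] C=[ingot,shaft,drum,tube,flask,joint,mesh,fin,iron]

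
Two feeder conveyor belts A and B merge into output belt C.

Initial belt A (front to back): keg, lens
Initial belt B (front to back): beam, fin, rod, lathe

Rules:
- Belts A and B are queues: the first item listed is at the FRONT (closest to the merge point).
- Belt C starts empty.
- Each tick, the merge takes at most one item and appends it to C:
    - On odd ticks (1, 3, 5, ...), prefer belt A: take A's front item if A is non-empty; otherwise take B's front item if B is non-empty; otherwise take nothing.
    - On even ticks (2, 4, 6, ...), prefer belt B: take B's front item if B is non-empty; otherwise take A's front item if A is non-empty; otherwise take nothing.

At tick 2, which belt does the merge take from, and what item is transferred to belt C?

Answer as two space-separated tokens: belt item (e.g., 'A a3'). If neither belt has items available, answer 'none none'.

Tick 1: prefer A, take keg from A; A=[lens] B=[beam,fin,rod,lathe] C=[keg]
Tick 2: prefer B, take beam from B; A=[lens] B=[fin,rod,lathe] C=[keg,beam]

Answer: B beam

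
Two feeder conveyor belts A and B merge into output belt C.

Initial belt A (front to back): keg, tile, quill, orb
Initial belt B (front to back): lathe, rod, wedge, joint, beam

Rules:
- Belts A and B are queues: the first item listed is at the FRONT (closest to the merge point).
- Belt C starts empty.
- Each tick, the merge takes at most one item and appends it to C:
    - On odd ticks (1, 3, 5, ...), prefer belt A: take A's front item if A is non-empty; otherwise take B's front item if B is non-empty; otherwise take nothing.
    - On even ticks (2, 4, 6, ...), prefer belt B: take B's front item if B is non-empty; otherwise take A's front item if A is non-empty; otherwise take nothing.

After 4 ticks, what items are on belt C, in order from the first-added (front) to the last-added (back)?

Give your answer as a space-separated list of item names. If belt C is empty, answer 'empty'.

Answer: keg lathe tile rod

Derivation:
Tick 1: prefer A, take keg from A; A=[tile,quill,orb] B=[lathe,rod,wedge,joint,beam] C=[keg]
Tick 2: prefer B, take lathe from B; A=[tile,quill,orb] B=[rod,wedge,joint,beam] C=[keg,lathe]
Tick 3: prefer A, take tile from A; A=[quill,orb] B=[rod,wedge,joint,beam] C=[keg,lathe,tile]
Tick 4: prefer B, take rod from B; A=[quill,orb] B=[wedge,joint,beam] C=[keg,lathe,tile,rod]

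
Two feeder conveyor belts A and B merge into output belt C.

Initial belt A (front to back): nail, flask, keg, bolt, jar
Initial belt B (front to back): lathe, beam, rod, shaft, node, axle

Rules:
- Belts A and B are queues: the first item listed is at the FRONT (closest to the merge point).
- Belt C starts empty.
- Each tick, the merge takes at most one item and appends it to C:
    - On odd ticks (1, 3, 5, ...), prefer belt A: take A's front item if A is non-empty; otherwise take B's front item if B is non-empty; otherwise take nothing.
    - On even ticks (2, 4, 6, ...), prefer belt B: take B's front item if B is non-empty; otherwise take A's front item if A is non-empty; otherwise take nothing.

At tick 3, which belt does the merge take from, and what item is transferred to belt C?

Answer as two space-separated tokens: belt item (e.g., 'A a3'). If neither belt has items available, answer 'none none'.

Answer: A flask

Derivation:
Tick 1: prefer A, take nail from A; A=[flask,keg,bolt,jar] B=[lathe,beam,rod,shaft,node,axle] C=[nail]
Tick 2: prefer B, take lathe from B; A=[flask,keg,bolt,jar] B=[beam,rod,shaft,node,axle] C=[nail,lathe]
Tick 3: prefer A, take flask from A; A=[keg,bolt,jar] B=[beam,rod,shaft,node,axle] C=[nail,lathe,flask]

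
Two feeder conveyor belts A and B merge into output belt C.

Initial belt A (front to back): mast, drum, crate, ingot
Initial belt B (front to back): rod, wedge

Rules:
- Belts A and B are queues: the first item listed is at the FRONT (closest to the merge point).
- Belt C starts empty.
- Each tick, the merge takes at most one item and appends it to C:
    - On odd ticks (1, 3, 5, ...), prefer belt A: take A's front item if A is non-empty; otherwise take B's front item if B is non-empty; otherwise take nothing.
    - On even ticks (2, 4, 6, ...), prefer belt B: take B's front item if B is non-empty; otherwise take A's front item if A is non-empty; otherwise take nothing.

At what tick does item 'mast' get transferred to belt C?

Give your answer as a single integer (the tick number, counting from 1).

Tick 1: prefer A, take mast from A; A=[drum,crate,ingot] B=[rod,wedge] C=[mast]

Answer: 1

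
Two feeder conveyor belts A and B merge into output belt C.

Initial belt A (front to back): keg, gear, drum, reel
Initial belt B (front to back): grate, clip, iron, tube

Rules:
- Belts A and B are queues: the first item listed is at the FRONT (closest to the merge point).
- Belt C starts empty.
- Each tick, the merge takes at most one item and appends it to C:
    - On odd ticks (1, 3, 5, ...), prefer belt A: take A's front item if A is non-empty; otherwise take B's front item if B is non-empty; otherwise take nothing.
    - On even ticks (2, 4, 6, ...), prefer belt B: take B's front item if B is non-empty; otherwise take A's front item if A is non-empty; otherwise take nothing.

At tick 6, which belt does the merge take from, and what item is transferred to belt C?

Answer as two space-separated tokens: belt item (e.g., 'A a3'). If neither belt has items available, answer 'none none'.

Answer: B iron

Derivation:
Tick 1: prefer A, take keg from A; A=[gear,drum,reel] B=[grate,clip,iron,tube] C=[keg]
Tick 2: prefer B, take grate from B; A=[gear,drum,reel] B=[clip,iron,tube] C=[keg,grate]
Tick 3: prefer A, take gear from A; A=[drum,reel] B=[clip,iron,tube] C=[keg,grate,gear]
Tick 4: prefer B, take clip from B; A=[drum,reel] B=[iron,tube] C=[keg,grate,gear,clip]
Tick 5: prefer A, take drum from A; A=[reel] B=[iron,tube] C=[keg,grate,gear,clip,drum]
Tick 6: prefer B, take iron from B; A=[reel] B=[tube] C=[keg,grate,gear,clip,drum,iron]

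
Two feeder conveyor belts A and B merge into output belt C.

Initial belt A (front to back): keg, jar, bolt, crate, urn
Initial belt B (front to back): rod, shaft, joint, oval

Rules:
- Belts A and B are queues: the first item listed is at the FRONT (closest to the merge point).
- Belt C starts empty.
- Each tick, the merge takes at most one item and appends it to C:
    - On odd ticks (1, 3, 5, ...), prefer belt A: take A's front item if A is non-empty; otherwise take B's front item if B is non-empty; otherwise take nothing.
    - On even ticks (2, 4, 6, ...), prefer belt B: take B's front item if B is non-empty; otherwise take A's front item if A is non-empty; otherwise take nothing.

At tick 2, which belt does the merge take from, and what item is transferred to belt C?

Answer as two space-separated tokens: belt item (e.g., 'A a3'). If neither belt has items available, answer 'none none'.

Answer: B rod

Derivation:
Tick 1: prefer A, take keg from A; A=[jar,bolt,crate,urn] B=[rod,shaft,joint,oval] C=[keg]
Tick 2: prefer B, take rod from B; A=[jar,bolt,crate,urn] B=[shaft,joint,oval] C=[keg,rod]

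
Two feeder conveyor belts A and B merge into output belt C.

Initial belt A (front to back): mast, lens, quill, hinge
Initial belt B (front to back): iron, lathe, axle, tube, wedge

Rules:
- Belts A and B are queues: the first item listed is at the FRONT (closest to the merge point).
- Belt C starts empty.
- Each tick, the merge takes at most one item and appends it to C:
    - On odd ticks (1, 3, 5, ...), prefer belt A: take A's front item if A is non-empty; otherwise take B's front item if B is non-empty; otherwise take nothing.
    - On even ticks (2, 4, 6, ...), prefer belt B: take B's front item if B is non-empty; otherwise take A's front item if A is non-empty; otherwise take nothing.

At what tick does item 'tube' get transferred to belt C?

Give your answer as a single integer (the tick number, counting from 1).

Answer: 8

Derivation:
Tick 1: prefer A, take mast from A; A=[lens,quill,hinge] B=[iron,lathe,axle,tube,wedge] C=[mast]
Tick 2: prefer B, take iron from B; A=[lens,quill,hinge] B=[lathe,axle,tube,wedge] C=[mast,iron]
Tick 3: prefer A, take lens from A; A=[quill,hinge] B=[lathe,axle,tube,wedge] C=[mast,iron,lens]
Tick 4: prefer B, take lathe from B; A=[quill,hinge] B=[axle,tube,wedge] C=[mast,iron,lens,lathe]
Tick 5: prefer A, take quill from A; A=[hinge] B=[axle,tube,wedge] C=[mast,iron,lens,lathe,quill]
Tick 6: prefer B, take axle from B; A=[hinge] B=[tube,wedge] C=[mast,iron,lens,lathe,quill,axle]
Tick 7: prefer A, take hinge from A; A=[-] B=[tube,wedge] C=[mast,iron,lens,lathe,quill,axle,hinge]
Tick 8: prefer B, take tube from B; A=[-] B=[wedge] C=[mast,iron,lens,lathe,quill,axle,hinge,tube]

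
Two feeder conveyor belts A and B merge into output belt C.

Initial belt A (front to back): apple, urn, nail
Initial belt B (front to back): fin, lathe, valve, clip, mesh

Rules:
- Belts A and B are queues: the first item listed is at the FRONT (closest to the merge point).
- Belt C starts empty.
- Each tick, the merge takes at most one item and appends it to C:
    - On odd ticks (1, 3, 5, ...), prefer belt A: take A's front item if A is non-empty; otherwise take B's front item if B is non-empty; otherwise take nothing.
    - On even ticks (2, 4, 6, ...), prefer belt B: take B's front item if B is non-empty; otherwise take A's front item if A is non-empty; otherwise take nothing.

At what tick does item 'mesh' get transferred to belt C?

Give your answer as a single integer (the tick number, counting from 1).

Answer: 8

Derivation:
Tick 1: prefer A, take apple from A; A=[urn,nail] B=[fin,lathe,valve,clip,mesh] C=[apple]
Tick 2: prefer B, take fin from B; A=[urn,nail] B=[lathe,valve,clip,mesh] C=[apple,fin]
Tick 3: prefer A, take urn from A; A=[nail] B=[lathe,valve,clip,mesh] C=[apple,fin,urn]
Tick 4: prefer B, take lathe from B; A=[nail] B=[valve,clip,mesh] C=[apple,fin,urn,lathe]
Tick 5: prefer A, take nail from A; A=[-] B=[valve,clip,mesh] C=[apple,fin,urn,lathe,nail]
Tick 6: prefer B, take valve from B; A=[-] B=[clip,mesh] C=[apple,fin,urn,lathe,nail,valve]
Tick 7: prefer A, take clip from B; A=[-] B=[mesh] C=[apple,fin,urn,lathe,nail,valve,clip]
Tick 8: prefer B, take mesh from B; A=[-] B=[-] C=[apple,fin,urn,lathe,nail,valve,clip,mesh]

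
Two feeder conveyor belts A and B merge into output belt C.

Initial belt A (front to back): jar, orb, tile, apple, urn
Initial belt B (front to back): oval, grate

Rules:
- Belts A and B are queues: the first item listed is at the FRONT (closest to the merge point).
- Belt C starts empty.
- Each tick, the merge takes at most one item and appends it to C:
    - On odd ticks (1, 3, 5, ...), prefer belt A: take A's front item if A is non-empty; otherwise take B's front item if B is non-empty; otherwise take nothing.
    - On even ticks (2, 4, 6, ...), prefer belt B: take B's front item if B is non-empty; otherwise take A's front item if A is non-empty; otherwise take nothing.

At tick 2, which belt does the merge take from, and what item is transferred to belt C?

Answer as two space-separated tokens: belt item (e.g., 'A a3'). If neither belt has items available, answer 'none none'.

Tick 1: prefer A, take jar from A; A=[orb,tile,apple,urn] B=[oval,grate] C=[jar]
Tick 2: prefer B, take oval from B; A=[orb,tile,apple,urn] B=[grate] C=[jar,oval]

Answer: B oval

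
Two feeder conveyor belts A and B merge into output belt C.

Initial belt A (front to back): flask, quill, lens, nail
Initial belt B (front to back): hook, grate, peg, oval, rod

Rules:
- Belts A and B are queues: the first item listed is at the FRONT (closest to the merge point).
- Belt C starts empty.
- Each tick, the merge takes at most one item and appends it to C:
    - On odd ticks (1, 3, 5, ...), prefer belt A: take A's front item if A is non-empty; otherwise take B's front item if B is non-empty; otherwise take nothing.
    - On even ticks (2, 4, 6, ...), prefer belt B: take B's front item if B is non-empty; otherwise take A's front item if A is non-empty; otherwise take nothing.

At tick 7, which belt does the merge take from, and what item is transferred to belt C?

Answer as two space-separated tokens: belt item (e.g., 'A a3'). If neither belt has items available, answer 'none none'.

Answer: A nail

Derivation:
Tick 1: prefer A, take flask from A; A=[quill,lens,nail] B=[hook,grate,peg,oval,rod] C=[flask]
Tick 2: prefer B, take hook from B; A=[quill,lens,nail] B=[grate,peg,oval,rod] C=[flask,hook]
Tick 3: prefer A, take quill from A; A=[lens,nail] B=[grate,peg,oval,rod] C=[flask,hook,quill]
Tick 4: prefer B, take grate from B; A=[lens,nail] B=[peg,oval,rod] C=[flask,hook,quill,grate]
Tick 5: prefer A, take lens from A; A=[nail] B=[peg,oval,rod] C=[flask,hook,quill,grate,lens]
Tick 6: prefer B, take peg from B; A=[nail] B=[oval,rod] C=[flask,hook,quill,grate,lens,peg]
Tick 7: prefer A, take nail from A; A=[-] B=[oval,rod] C=[flask,hook,quill,grate,lens,peg,nail]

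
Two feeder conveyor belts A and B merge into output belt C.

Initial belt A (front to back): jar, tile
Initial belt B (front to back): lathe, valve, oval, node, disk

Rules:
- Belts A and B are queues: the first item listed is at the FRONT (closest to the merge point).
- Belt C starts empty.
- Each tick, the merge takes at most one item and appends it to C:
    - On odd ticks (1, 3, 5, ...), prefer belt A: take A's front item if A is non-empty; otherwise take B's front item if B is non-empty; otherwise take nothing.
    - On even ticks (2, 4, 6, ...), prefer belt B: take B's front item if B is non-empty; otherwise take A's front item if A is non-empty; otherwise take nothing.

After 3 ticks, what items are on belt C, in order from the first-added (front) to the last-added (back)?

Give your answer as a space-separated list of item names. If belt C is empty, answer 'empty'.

Tick 1: prefer A, take jar from A; A=[tile] B=[lathe,valve,oval,node,disk] C=[jar]
Tick 2: prefer B, take lathe from B; A=[tile] B=[valve,oval,node,disk] C=[jar,lathe]
Tick 3: prefer A, take tile from A; A=[-] B=[valve,oval,node,disk] C=[jar,lathe,tile]

Answer: jar lathe tile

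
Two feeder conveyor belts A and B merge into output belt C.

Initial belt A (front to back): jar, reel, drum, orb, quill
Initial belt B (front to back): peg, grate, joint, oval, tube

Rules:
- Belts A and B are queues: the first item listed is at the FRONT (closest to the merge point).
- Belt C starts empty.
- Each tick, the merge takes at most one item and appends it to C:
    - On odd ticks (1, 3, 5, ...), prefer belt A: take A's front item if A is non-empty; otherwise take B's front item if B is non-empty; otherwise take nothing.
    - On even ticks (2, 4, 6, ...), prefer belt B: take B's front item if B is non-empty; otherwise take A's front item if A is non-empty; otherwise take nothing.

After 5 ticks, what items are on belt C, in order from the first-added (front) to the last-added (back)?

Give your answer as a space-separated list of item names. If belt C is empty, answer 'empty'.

Answer: jar peg reel grate drum

Derivation:
Tick 1: prefer A, take jar from A; A=[reel,drum,orb,quill] B=[peg,grate,joint,oval,tube] C=[jar]
Tick 2: prefer B, take peg from B; A=[reel,drum,orb,quill] B=[grate,joint,oval,tube] C=[jar,peg]
Tick 3: prefer A, take reel from A; A=[drum,orb,quill] B=[grate,joint,oval,tube] C=[jar,peg,reel]
Tick 4: prefer B, take grate from B; A=[drum,orb,quill] B=[joint,oval,tube] C=[jar,peg,reel,grate]
Tick 5: prefer A, take drum from A; A=[orb,quill] B=[joint,oval,tube] C=[jar,peg,reel,grate,drum]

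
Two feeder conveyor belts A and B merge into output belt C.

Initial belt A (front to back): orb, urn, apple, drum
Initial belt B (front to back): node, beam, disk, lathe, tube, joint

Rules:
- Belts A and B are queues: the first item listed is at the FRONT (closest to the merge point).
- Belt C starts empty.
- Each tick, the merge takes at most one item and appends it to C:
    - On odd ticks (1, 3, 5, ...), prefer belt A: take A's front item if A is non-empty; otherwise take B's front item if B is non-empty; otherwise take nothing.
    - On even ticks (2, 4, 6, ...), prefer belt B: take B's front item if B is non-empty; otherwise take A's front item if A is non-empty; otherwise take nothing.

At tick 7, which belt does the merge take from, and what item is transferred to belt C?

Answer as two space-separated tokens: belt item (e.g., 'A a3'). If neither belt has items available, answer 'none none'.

Tick 1: prefer A, take orb from A; A=[urn,apple,drum] B=[node,beam,disk,lathe,tube,joint] C=[orb]
Tick 2: prefer B, take node from B; A=[urn,apple,drum] B=[beam,disk,lathe,tube,joint] C=[orb,node]
Tick 3: prefer A, take urn from A; A=[apple,drum] B=[beam,disk,lathe,tube,joint] C=[orb,node,urn]
Tick 4: prefer B, take beam from B; A=[apple,drum] B=[disk,lathe,tube,joint] C=[orb,node,urn,beam]
Tick 5: prefer A, take apple from A; A=[drum] B=[disk,lathe,tube,joint] C=[orb,node,urn,beam,apple]
Tick 6: prefer B, take disk from B; A=[drum] B=[lathe,tube,joint] C=[orb,node,urn,beam,apple,disk]
Tick 7: prefer A, take drum from A; A=[-] B=[lathe,tube,joint] C=[orb,node,urn,beam,apple,disk,drum]

Answer: A drum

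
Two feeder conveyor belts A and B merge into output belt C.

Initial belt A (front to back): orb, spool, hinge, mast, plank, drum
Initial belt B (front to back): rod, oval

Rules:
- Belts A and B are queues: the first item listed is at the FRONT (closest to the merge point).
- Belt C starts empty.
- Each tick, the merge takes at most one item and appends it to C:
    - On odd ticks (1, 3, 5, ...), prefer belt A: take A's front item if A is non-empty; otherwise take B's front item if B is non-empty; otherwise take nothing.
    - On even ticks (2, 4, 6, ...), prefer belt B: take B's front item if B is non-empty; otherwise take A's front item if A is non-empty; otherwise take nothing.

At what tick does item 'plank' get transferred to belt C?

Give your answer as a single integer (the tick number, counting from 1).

Tick 1: prefer A, take orb from A; A=[spool,hinge,mast,plank,drum] B=[rod,oval] C=[orb]
Tick 2: prefer B, take rod from B; A=[spool,hinge,mast,plank,drum] B=[oval] C=[orb,rod]
Tick 3: prefer A, take spool from A; A=[hinge,mast,plank,drum] B=[oval] C=[orb,rod,spool]
Tick 4: prefer B, take oval from B; A=[hinge,mast,plank,drum] B=[-] C=[orb,rod,spool,oval]
Tick 5: prefer A, take hinge from A; A=[mast,plank,drum] B=[-] C=[orb,rod,spool,oval,hinge]
Tick 6: prefer B, take mast from A; A=[plank,drum] B=[-] C=[orb,rod,spool,oval,hinge,mast]
Tick 7: prefer A, take plank from A; A=[drum] B=[-] C=[orb,rod,spool,oval,hinge,mast,plank]

Answer: 7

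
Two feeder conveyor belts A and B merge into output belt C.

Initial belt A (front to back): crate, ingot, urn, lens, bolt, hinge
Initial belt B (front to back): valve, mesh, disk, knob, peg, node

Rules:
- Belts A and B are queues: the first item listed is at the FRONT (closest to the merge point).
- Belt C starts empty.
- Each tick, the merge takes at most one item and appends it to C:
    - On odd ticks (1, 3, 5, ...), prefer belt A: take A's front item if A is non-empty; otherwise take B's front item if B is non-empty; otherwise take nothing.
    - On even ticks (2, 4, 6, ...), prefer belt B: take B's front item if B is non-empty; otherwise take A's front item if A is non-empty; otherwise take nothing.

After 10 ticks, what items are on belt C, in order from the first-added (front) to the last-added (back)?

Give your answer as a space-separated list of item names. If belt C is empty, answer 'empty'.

Answer: crate valve ingot mesh urn disk lens knob bolt peg

Derivation:
Tick 1: prefer A, take crate from A; A=[ingot,urn,lens,bolt,hinge] B=[valve,mesh,disk,knob,peg,node] C=[crate]
Tick 2: prefer B, take valve from B; A=[ingot,urn,lens,bolt,hinge] B=[mesh,disk,knob,peg,node] C=[crate,valve]
Tick 3: prefer A, take ingot from A; A=[urn,lens,bolt,hinge] B=[mesh,disk,knob,peg,node] C=[crate,valve,ingot]
Tick 4: prefer B, take mesh from B; A=[urn,lens,bolt,hinge] B=[disk,knob,peg,node] C=[crate,valve,ingot,mesh]
Tick 5: prefer A, take urn from A; A=[lens,bolt,hinge] B=[disk,knob,peg,node] C=[crate,valve,ingot,mesh,urn]
Tick 6: prefer B, take disk from B; A=[lens,bolt,hinge] B=[knob,peg,node] C=[crate,valve,ingot,mesh,urn,disk]
Tick 7: prefer A, take lens from A; A=[bolt,hinge] B=[knob,peg,node] C=[crate,valve,ingot,mesh,urn,disk,lens]
Tick 8: prefer B, take knob from B; A=[bolt,hinge] B=[peg,node] C=[crate,valve,ingot,mesh,urn,disk,lens,knob]
Tick 9: prefer A, take bolt from A; A=[hinge] B=[peg,node] C=[crate,valve,ingot,mesh,urn,disk,lens,knob,bolt]
Tick 10: prefer B, take peg from B; A=[hinge] B=[node] C=[crate,valve,ingot,mesh,urn,disk,lens,knob,bolt,peg]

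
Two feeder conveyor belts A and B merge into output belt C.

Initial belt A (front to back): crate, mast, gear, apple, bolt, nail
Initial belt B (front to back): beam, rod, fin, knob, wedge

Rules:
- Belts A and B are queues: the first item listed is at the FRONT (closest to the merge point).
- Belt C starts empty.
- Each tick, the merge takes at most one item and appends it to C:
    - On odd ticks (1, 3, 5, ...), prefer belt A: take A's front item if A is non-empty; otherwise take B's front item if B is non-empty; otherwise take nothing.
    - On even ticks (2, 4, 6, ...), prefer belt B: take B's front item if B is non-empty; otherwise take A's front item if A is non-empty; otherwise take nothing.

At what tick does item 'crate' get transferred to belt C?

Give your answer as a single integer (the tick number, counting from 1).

Tick 1: prefer A, take crate from A; A=[mast,gear,apple,bolt,nail] B=[beam,rod,fin,knob,wedge] C=[crate]

Answer: 1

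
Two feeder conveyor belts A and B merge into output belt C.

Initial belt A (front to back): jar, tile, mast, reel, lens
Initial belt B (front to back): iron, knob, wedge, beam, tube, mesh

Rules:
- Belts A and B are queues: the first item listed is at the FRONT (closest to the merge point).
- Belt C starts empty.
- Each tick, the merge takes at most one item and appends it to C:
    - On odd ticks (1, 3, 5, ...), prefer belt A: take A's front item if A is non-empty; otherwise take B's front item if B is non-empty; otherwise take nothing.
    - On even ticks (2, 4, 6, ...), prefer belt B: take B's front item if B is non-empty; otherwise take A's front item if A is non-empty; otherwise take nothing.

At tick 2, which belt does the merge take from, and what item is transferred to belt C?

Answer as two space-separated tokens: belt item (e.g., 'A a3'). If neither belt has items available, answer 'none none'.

Answer: B iron

Derivation:
Tick 1: prefer A, take jar from A; A=[tile,mast,reel,lens] B=[iron,knob,wedge,beam,tube,mesh] C=[jar]
Tick 2: prefer B, take iron from B; A=[tile,mast,reel,lens] B=[knob,wedge,beam,tube,mesh] C=[jar,iron]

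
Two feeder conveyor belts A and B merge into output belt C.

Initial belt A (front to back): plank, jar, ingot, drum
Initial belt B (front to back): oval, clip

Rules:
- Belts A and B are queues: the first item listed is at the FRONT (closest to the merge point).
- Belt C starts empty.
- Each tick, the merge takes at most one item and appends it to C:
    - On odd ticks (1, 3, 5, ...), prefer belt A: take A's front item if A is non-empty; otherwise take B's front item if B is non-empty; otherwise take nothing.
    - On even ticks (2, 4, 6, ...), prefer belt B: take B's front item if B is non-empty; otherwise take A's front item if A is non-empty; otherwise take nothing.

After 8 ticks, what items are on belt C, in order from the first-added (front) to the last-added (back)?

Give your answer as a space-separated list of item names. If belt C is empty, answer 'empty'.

Tick 1: prefer A, take plank from A; A=[jar,ingot,drum] B=[oval,clip] C=[plank]
Tick 2: prefer B, take oval from B; A=[jar,ingot,drum] B=[clip] C=[plank,oval]
Tick 3: prefer A, take jar from A; A=[ingot,drum] B=[clip] C=[plank,oval,jar]
Tick 4: prefer B, take clip from B; A=[ingot,drum] B=[-] C=[plank,oval,jar,clip]
Tick 5: prefer A, take ingot from A; A=[drum] B=[-] C=[plank,oval,jar,clip,ingot]
Tick 6: prefer B, take drum from A; A=[-] B=[-] C=[plank,oval,jar,clip,ingot,drum]
Tick 7: prefer A, both empty, nothing taken; A=[-] B=[-] C=[plank,oval,jar,clip,ingot,drum]
Tick 8: prefer B, both empty, nothing taken; A=[-] B=[-] C=[plank,oval,jar,clip,ingot,drum]

Answer: plank oval jar clip ingot drum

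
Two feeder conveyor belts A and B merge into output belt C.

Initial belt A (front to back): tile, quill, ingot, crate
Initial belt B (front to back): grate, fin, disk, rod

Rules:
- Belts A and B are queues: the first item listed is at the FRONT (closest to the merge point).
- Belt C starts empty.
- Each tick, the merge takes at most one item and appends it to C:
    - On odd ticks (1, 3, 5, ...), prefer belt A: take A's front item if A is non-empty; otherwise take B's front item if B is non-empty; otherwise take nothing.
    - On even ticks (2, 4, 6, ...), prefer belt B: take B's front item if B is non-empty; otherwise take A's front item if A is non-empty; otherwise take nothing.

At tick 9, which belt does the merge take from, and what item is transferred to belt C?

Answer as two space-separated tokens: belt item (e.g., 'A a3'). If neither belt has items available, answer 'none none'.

Tick 1: prefer A, take tile from A; A=[quill,ingot,crate] B=[grate,fin,disk,rod] C=[tile]
Tick 2: prefer B, take grate from B; A=[quill,ingot,crate] B=[fin,disk,rod] C=[tile,grate]
Tick 3: prefer A, take quill from A; A=[ingot,crate] B=[fin,disk,rod] C=[tile,grate,quill]
Tick 4: prefer B, take fin from B; A=[ingot,crate] B=[disk,rod] C=[tile,grate,quill,fin]
Tick 5: prefer A, take ingot from A; A=[crate] B=[disk,rod] C=[tile,grate,quill,fin,ingot]
Tick 6: prefer B, take disk from B; A=[crate] B=[rod] C=[tile,grate,quill,fin,ingot,disk]
Tick 7: prefer A, take crate from A; A=[-] B=[rod] C=[tile,grate,quill,fin,ingot,disk,crate]
Tick 8: prefer B, take rod from B; A=[-] B=[-] C=[tile,grate,quill,fin,ingot,disk,crate,rod]
Tick 9: prefer A, both empty, nothing taken; A=[-] B=[-] C=[tile,grate,quill,fin,ingot,disk,crate,rod]

Answer: none none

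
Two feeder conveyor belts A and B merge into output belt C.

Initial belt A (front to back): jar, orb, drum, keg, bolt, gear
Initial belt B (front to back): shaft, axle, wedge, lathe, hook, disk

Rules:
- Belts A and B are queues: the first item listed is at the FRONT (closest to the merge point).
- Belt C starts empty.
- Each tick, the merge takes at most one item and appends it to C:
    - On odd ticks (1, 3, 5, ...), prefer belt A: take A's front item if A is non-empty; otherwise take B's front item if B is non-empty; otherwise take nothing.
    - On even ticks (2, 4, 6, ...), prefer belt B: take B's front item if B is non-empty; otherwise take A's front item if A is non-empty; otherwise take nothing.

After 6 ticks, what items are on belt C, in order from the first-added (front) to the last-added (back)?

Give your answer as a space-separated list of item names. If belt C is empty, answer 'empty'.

Answer: jar shaft orb axle drum wedge

Derivation:
Tick 1: prefer A, take jar from A; A=[orb,drum,keg,bolt,gear] B=[shaft,axle,wedge,lathe,hook,disk] C=[jar]
Tick 2: prefer B, take shaft from B; A=[orb,drum,keg,bolt,gear] B=[axle,wedge,lathe,hook,disk] C=[jar,shaft]
Tick 3: prefer A, take orb from A; A=[drum,keg,bolt,gear] B=[axle,wedge,lathe,hook,disk] C=[jar,shaft,orb]
Tick 4: prefer B, take axle from B; A=[drum,keg,bolt,gear] B=[wedge,lathe,hook,disk] C=[jar,shaft,orb,axle]
Tick 5: prefer A, take drum from A; A=[keg,bolt,gear] B=[wedge,lathe,hook,disk] C=[jar,shaft,orb,axle,drum]
Tick 6: prefer B, take wedge from B; A=[keg,bolt,gear] B=[lathe,hook,disk] C=[jar,shaft,orb,axle,drum,wedge]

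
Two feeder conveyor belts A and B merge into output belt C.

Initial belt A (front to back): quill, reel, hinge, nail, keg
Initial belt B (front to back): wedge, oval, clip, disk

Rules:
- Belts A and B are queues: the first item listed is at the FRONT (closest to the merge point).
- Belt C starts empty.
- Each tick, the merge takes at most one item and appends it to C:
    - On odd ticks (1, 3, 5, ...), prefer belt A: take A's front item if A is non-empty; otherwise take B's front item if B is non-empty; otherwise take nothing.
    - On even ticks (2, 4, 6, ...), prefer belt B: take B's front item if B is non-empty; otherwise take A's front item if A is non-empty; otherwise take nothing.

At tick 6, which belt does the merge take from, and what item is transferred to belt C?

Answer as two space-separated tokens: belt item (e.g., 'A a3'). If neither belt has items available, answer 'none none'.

Answer: B clip

Derivation:
Tick 1: prefer A, take quill from A; A=[reel,hinge,nail,keg] B=[wedge,oval,clip,disk] C=[quill]
Tick 2: prefer B, take wedge from B; A=[reel,hinge,nail,keg] B=[oval,clip,disk] C=[quill,wedge]
Tick 3: prefer A, take reel from A; A=[hinge,nail,keg] B=[oval,clip,disk] C=[quill,wedge,reel]
Tick 4: prefer B, take oval from B; A=[hinge,nail,keg] B=[clip,disk] C=[quill,wedge,reel,oval]
Tick 5: prefer A, take hinge from A; A=[nail,keg] B=[clip,disk] C=[quill,wedge,reel,oval,hinge]
Tick 6: prefer B, take clip from B; A=[nail,keg] B=[disk] C=[quill,wedge,reel,oval,hinge,clip]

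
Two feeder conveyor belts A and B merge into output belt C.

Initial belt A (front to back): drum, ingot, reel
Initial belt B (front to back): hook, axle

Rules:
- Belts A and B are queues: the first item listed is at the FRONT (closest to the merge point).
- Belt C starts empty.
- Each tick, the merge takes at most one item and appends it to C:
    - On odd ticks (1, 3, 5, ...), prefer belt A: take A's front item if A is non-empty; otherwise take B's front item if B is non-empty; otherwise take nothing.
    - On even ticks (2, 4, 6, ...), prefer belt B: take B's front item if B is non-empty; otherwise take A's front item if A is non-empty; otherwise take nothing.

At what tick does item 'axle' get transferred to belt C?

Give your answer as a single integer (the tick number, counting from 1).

Answer: 4

Derivation:
Tick 1: prefer A, take drum from A; A=[ingot,reel] B=[hook,axle] C=[drum]
Tick 2: prefer B, take hook from B; A=[ingot,reel] B=[axle] C=[drum,hook]
Tick 3: prefer A, take ingot from A; A=[reel] B=[axle] C=[drum,hook,ingot]
Tick 4: prefer B, take axle from B; A=[reel] B=[-] C=[drum,hook,ingot,axle]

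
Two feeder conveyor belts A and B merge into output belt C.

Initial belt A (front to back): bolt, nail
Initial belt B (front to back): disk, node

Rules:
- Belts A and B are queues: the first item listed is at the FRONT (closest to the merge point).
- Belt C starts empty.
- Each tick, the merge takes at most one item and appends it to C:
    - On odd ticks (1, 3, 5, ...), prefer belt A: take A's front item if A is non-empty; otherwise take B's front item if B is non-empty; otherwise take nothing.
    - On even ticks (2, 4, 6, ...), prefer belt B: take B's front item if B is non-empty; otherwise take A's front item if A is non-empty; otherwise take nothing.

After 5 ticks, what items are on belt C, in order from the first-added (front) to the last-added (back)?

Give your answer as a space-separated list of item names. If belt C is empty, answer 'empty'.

Tick 1: prefer A, take bolt from A; A=[nail] B=[disk,node] C=[bolt]
Tick 2: prefer B, take disk from B; A=[nail] B=[node] C=[bolt,disk]
Tick 3: prefer A, take nail from A; A=[-] B=[node] C=[bolt,disk,nail]
Tick 4: prefer B, take node from B; A=[-] B=[-] C=[bolt,disk,nail,node]
Tick 5: prefer A, both empty, nothing taken; A=[-] B=[-] C=[bolt,disk,nail,node]

Answer: bolt disk nail node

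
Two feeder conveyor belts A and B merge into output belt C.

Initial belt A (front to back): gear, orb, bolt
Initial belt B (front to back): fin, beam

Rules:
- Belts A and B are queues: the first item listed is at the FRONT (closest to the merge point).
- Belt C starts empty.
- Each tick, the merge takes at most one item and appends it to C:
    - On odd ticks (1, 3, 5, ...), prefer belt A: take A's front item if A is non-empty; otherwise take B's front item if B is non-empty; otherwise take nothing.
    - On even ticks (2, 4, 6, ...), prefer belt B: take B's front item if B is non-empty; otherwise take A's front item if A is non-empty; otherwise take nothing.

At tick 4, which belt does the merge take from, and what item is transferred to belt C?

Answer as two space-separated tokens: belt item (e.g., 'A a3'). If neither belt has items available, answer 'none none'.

Tick 1: prefer A, take gear from A; A=[orb,bolt] B=[fin,beam] C=[gear]
Tick 2: prefer B, take fin from B; A=[orb,bolt] B=[beam] C=[gear,fin]
Tick 3: prefer A, take orb from A; A=[bolt] B=[beam] C=[gear,fin,orb]
Tick 4: prefer B, take beam from B; A=[bolt] B=[-] C=[gear,fin,orb,beam]

Answer: B beam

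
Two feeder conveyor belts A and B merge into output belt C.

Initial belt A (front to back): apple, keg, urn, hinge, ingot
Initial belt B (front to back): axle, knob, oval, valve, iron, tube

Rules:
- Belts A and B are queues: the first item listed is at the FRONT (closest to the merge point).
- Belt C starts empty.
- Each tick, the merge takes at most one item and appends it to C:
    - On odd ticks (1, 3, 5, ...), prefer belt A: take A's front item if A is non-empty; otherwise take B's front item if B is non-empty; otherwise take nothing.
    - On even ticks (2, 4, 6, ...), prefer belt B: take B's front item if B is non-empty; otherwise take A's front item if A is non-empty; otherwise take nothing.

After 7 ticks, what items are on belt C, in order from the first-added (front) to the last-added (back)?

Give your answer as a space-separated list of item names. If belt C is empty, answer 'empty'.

Tick 1: prefer A, take apple from A; A=[keg,urn,hinge,ingot] B=[axle,knob,oval,valve,iron,tube] C=[apple]
Tick 2: prefer B, take axle from B; A=[keg,urn,hinge,ingot] B=[knob,oval,valve,iron,tube] C=[apple,axle]
Tick 3: prefer A, take keg from A; A=[urn,hinge,ingot] B=[knob,oval,valve,iron,tube] C=[apple,axle,keg]
Tick 4: prefer B, take knob from B; A=[urn,hinge,ingot] B=[oval,valve,iron,tube] C=[apple,axle,keg,knob]
Tick 5: prefer A, take urn from A; A=[hinge,ingot] B=[oval,valve,iron,tube] C=[apple,axle,keg,knob,urn]
Tick 6: prefer B, take oval from B; A=[hinge,ingot] B=[valve,iron,tube] C=[apple,axle,keg,knob,urn,oval]
Tick 7: prefer A, take hinge from A; A=[ingot] B=[valve,iron,tube] C=[apple,axle,keg,knob,urn,oval,hinge]

Answer: apple axle keg knob urn oval hinge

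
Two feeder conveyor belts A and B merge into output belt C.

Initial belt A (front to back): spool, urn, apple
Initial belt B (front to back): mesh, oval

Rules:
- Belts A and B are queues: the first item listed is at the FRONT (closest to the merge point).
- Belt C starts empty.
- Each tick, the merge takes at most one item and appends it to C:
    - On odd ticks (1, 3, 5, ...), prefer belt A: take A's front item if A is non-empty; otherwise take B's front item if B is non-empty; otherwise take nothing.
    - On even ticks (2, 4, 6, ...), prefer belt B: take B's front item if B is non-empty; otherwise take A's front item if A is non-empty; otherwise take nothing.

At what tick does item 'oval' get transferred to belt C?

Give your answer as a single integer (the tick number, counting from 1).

Tick 1: prefer A, take spool from A; A=[urn,apple] B=[mesh,oval] C=[spool]
Tick 2: prefer B, take mesh from B; A=[urn,apple] B=[oval] C=[spool,mesh]
Tick 3: prefer A, take urn from A; A=[apple] B=[oval] C=[spool,mesh,urn]
Tick 4: prefer B, take oval from B; A=[apple] B=[-] C=[spool,mesh,urn,oval]

Answer: 4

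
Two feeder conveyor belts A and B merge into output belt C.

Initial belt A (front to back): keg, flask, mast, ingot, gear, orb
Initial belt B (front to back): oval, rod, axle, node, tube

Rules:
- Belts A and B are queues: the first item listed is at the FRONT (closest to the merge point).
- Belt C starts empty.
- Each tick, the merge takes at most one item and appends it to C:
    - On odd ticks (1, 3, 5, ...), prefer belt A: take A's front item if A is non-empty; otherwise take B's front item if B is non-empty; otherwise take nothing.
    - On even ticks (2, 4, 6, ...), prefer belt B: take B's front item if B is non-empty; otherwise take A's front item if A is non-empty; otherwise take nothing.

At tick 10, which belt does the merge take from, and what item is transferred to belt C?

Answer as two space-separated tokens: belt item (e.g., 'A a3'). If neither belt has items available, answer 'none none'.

Answer: B tube

Derivation:
Tick 1: prefer A, take keg from A; A=[flask,mast,ingot,gear,orb] B=[oval,rod,axle,node,tube] C=[keg]
Tick 2: prefer B, take oval from B; A=[flask,mast,ingot,gear,orb] B=[rod,axle,node,tube] C=[keg,oval]
Tick 3: prefer A, take flask from A; A=[mast,ingot,gear,orb] B=[rod,axle,node,tube] C=[keg,oval,flask]
Tick 4: prefer B, take rod from B; A=[mast,ingot,gear,orb] B=[axle,node,tube] C=[keg,oval,flask,rod]
Tick 5: prefer A, take mast from A; A=[ingot,gear,orb] B=[axle,node,tube] C=[keg,oval,flask,rod,mast]
Tick 6: prefer B, take axle from B; A=[ingot,gear,orb] B=[node,tube] C=[keg,oval,flask,rod,mast,axle]
Tick 7: prefer A, take ingot from A; A=[gear,orb] B=[node,tube] C=[keg,oval,flask,rod,mast,axle,ingot]
Tick 8: prefer B, take node from B; A=[gear,orb] B=[tube] C=[keg,oval,flask,rod,mast,axle,ingot,node]
Tick 9: prefer A, take gear from A; A=[orb] B=[tube] C=[keg,oval,flask,rod,mast,axle,ingot,node,gear]
Tick 10: prefer B, take tube from B; A=[orb] B=[-] C=[keg,oval,flask,rod,mast,axle,ingot,node,gear,tube]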